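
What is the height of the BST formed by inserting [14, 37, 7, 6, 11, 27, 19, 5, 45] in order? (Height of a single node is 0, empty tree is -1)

Insertion order: [14, 37, 7, 6, 11, 27, 19, 5, 45]
Tree (level-order array): [14, 7, 37, 6, 11, 27, 45, 5, None, None, None, 19]
Compute height bottom-up (empty subtree = -1):
  height(5) = 1 + max(-1, -1) = 0
  height(6) = 1 + max(0, -1) = 1
  height(11) = 1 + max(-1, -1) = 0
  height(7) = 1 + max(1, 0) = 2
  height(19) = 1 + max(-1, -1) = 0
  height(27) = 1 + max(0, -1) = 1
  height(45) = 1 + max(-1, -1) = 0
  height(37) = 1 + max(1, 0) = 2
  height(14) = 1 + max(2, 2) = 3
Height = 3


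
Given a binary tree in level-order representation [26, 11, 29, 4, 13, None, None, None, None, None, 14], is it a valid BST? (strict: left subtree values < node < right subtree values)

Level-order array: [26, 11, 29, 4, 13, None, None, None, None, None, 14]
Validate using subtree bounds (lo, hi): at each node, require lo < value < hi,
then recurse left with hi=value and right with lo=value.
Preorder trace (stopping at first violation):
  at node 26 with bounds (-inf, +inf): OK
  at node 11 with bounds (-inf, 26): OK
  at node 4 with bounds (-inf, 11): OK
  at node 13 with bounds (11, 26): OK
  at node 14 with bounds (13, 26): OK
  at node 29 with bounds (26, +inf): OK
No violation found at any node.
Result: Valid BST


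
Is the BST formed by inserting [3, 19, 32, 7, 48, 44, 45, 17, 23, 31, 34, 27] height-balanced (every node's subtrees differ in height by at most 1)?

Tree (level-order array): [3, None, 19, 7, 32, None, 17, 23, 48, None, None, None, 31, 44, None, 27, None, 34, 45]
Definition: a tree is height-balanced if, at every node, |h(left) - h(right)| <= 1 (empty subtree has height -1).
Bottom-up per-node check:
  node 17: h_left=-1, h_right=-1, diff=0 [OK], height=0
  node 7: h_left=-1, h_right=0, diff=1 [OK], height=1
  node 27: h_left=-1, h_right=-1, diff=0 [OK], height=0
  node 31: h_left=0, h_right=-1, diff=1 [OK], height=1
  node 23: h_left=-1, h_right=1, diff=2 [FAIL (|-1-1|=2 > 1)], height=2
  node 34: h_left=-1, h_right=-1, diff=0 [OK], height=0
  node 45: h_left=-1, h_right=-1, diff=0 [OK], height=0
  node 44: h_left=0, h_right=0, diff=0 [OK], height=1
  node 48: h_left=1, h_right=-1, diff=2 [FAIL (|1--1|=2 > 1)], height=2
  node 32: h_left=2, h_right=2, diff=0 [OK], height=3
  node 19: h_left=1, h_right=3, diff=2 [FAIL (|1-3|=2 > 1)], height=4
  node 3: h_left=-1, h_right=4, diff=5 [FAIL (|-1-4|=5 > 1)], height=5
Node 23 violates the condition: |-1 - 1| = 2 > 1.
Result: Not balanced


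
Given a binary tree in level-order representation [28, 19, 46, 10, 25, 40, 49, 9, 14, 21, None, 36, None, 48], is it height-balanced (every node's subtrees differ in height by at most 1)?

Tree (level-order array): [28, 19, 46, 10, 25, 40, 49, 9, 14, 21, None, 36, None, 48]
Definition: a tree is height-balanced if, at every node, |h(left) - h(right)| <= 1 (empty subtree has height -1).
Bottom-up per-node check:
  node 9: h_left=-1, h_right=-1, diff=0 [OK], height=0
  node 14: h_left=-1, h_right=-1, diff=0 [OK], height=0
  node 10: h_left=0, h_right=0, diff=0 [OK], height=1
  node 21: h_left=-1, h_right=-1, diff=0 [OK], height=0
  node 25: h_left=0, h_right=-1, diff=1 [OK], height=1
  node 19: h_left=1, h_right=1, diff=0 [OK], height=2
  node 36: h_left=-1, h_right=-1, diff=0 [OK], height=0
  node 40: h_left=0, h_right=-1, diff=1 [OK], height=1
  node 48: h_left=-1, h_right=-1, diff=0 [OK], height=0
  node 49: h_left=0, h_right=-1, diff=1 [OK], height=1
  node 46: h_left=1, h_right=1, diff=0 [OK], height=2
  node 28: h_left=2, h_right=2, diff=0 [OK], height=3
All nodes satisfy the balance condition.
Result: Balanced


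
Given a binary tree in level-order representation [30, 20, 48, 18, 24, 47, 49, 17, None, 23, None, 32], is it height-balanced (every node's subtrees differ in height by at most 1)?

Tree (level-order array): [30, 20, 48, 18, 24, 47, 49, 17, None, 23, None, 32]
Definition: a tree is height-balanced if, at every node, |h(left) - h(right)| <= 1 (empty subtree has height -1).
Bottom-up per-node check:
  node 17: h_left=-1, h_right=-1, diff=0 [OK], height=0
  node 18: h_left=0, h_right=-1, diff=1 [OK], height=1
  node 23: h_left=-1, h_right=-1, diff=0 [OK], height=0
  node 24: h_left=0, h_right=-1, diff=1 [OK], height=1
  node 20: h_left=1, h_right=1, diff=0 [OK], height=2
  node 32: h_left=-1, h_right=-1, diff=0 [OK], height=0
  node 47: h_left=0, h_right=-1, diff=1 [OK], height=1
  node 49: h_left=-1, h_right=-1, diff=0 [OK], height=0
  node 48: h_left=1, h_right=0, diff=1 [OK], height=2
  node 30: h_left=2, h_right=2, diff=0 [OK], height=3
All nodes satisfy the balance condition.
Result: Balanced


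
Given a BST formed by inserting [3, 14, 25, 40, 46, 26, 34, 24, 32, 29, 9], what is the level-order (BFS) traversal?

Tree insertion order: [3, 14, 25, 40, 46, 26, 34, 24, 32, 29, 9]
Tree (level-order array): [3, None, 14, 9, 25, None, None, 24, 40, None, None, 26, 46, None, 34, None, None, 32, None, 29]
BFS from the root, enqueuing left then right child of each popped node:
  queue [3] -> pop 3, enqueue [14], visited so far: [3]
  queue [14] -> pop 14, enqueue [9, 25], visited so far: [3, 14]
  queue [9, 25] -> pop 9, enqueue [none], visited so far: [3, 14, 9]
  queue [25] -> pop 25, enqueue [24, 40], visited so far: [3, 14, 9, 25]
  queue [24, 40] -> pop 24, enqueue [none], visited so far: [3, 14, 9, 25, 24]
  queue [40] -> pop 40, enqueue [26, 46], visited so far: [3, 14, 9, 25, 24, 40]
  queue [26, 46] -> pop 26, enqueue [34], visited so far: [3, 14, 9, 25, 24, 40, 26]
  queue [46, 34] -> pop 46, enqueue [none], visited so far: [3, 14, 9, 25, 24, 40, 26, 46]
  queue [34] -> pop 34, enqueue [32], visited so far: [3, 14, 9, 25, 24, 40, 26, 46, 34]
  queue [32] -> pop 32, enqueue [29], visited so far: [3, 14, 9, 25, 24, 40, 26, 46, 34, 32]
  queue [29] -> pop 29, enqueue [none], visited so far: [3, 14, 9, 25, 24, 40, 26, 46, 34, 32, 29]
Result: [3, 14, 9, 25, 24, 40, 26, 46, 34, 32, 29]


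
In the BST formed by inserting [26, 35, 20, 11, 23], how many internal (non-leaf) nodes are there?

Tree built from: [26, 35, 20, 11, 23]
Tree (level-order array): [26, 20, 35, 11, 23]
Rule: An internal node has at least one child.
Per-node child counts:
  node 26: 2 child(ren)
  node 20: 2 child(ren)
  node 11: 0 child(ren)
  node 23: 0 child(ren)
  node 35: 0 child(ren)
Matching nodes: [26, 20]
Count of internal (non-leaf) nodes: 2


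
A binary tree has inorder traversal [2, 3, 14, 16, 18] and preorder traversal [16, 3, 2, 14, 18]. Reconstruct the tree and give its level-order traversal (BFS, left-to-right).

Inorder:  [2, 3, 14, 16, 18]
Preorder: [16, 3, 2, 14, 18]
Algorithm: preorder visits root first, so consume preorder in order;
for each root, split the current inorder slice at that value into
left-subtree inorder and right-subtree inorder, then recurse.
Recursive splits:
  root=16; inorder splits into left=[2, 3, 14], right=[18]
  root=3; inorder splits into left=[2], right=[14]
  root=2; inorder splits into left=[], right=[]
  root=14; inorder splits into left=[], right=[]
  root=18; inorder splits into left=[], right=[]
Reconstructed level-order: [16, 3, 18, 2, 14]


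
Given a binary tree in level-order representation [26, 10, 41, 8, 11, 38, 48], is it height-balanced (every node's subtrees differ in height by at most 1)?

Tree (level-order array): [26, 10, 41, 8, 11, 38, 48]
Definition: a tree is height-balanced if, at every node, |h(left) - h(right)| <= 1 (empty subtree has height -1).
Bottom-up per-node check:
  node 8: h_left=-1, h_right=-1, diff=0 [OK], height=0
  node 11: h_left=-1, h_right=-1, diff=0 [OK], height=0
  node 10: h_left=0, h_right=0, diff=0 [OK], height=1
  node 38: h_left=-1, h_right=-1, diff=0 [OK], height=0
  node 48: h_left=-1, h_right=-1, diff=0 [OK], height=0
  node 41: h_left=0, h_right=0, diff=0 [OK], height=1
  node 26: h_left=1, h_right=1, diff=0 [OK], height=2
All nodes satisfy the balance condition.
Result: Balanced


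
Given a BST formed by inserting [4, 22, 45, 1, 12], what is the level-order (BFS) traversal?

Tree insertion order: [4, 22, 45, 1, 12]
Tree (level-order array): [4, 1, 22, None, None, 12, 45]
BFS from the root, enqueuing left then right child of each popped node:
  queue [4] -> pop 4, enqueue [1, 22], visited so far: [4]
  queue [1, 22] -> pop 1, enqueue [none], visited so far: [4, 1]
  queue [22] -> pop 22, enqueue [12, 45], visited so far: [4, 1, 22]
  queue [12, 45] -> pop 12, enqueue [none], visited so far: [4, 1, 22, 12]
  queue [45] -> pop 45, enqueue [none], visited so far: [4, 1, 22, 12, 45]
Result: [4, 1, 22, 12, 45]


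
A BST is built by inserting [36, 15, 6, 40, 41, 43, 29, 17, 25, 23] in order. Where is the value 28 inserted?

Starting tree (level order): [36, 15, 40, 6, 29, None, 41, None, None, 17, None, None, 43, None, 25, None, None, 23]
Insertion path: 36 -> 15 -> 29 -> 17 -> 25
Result: insert 28 as right child of 25
Final tree (level order): [36, 15, 40, 6, 29, None, 41, None, None, 17, None, None, 43, None, 25, None, None, 23, 28]


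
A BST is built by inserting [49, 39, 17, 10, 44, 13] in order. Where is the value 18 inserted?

Starting tree (level order): [49, 39, None, 17, 44, 10, None, None, None, None, 13]
Insertion path: 49 -> 39 -> 17
Result: insert 18 as right child of 17
Final tree (level order): [49, 39, None, 17, 44, 10, 18, None, None, None, 13]


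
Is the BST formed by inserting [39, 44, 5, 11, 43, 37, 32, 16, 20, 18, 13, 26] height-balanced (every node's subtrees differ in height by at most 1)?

Tree (level-order array): [39, 5, 44, None, 11, 43, None, None, 37, None, None, 32, None, 16, None, 13, 20, None, None, 18, 26]
Definition: a tree is height-balanced if, at every node, |h(left) - h(right)| <= 1 (empty subtree has height -1).
Bottom-up per-node check:
  node 13: h_left=-1, h_right=-1, diff=0 [OK], height=0
  node 18: h_left=-1, h_right=-1, diff=0 [OK], height=0
  node 26: h_left=-1, h_right=-1, diff=0 [OK], height=0
  node 20: h_left=0, h_right=0, diff=0 [OK], height=1
  node 16: h_left=0, h_right=1, diff=1 [OK], height=2
  node 32: h_left=2, h_right=-1, diff=3 [FAIL (|2--1|=3 > 1)], height=3
  node 37: h_left=3, h_right=-1, diff=4 [FAIL (|3--1|=4 > 1)], height=4
  node 11: h_left=-1, h_right=4, diff=5 [FAIL (|-1-4|=5 > 1)], height=5
  node 5: h_left=-1, h_right=5, diff=6 [FAIL (|-1-5|=6 > 1)], height=6
  node 43: h_left=-1, h_right=-1, diff=0 [OK], height=0
  node 44: h_left=0, h_right=-1, diff=1 [OK], height=1
  node 39: h_left=6, h_right=1, diff=5 [FAIL (|6-1|=5 > 1)], height=7
Node 32 violates the condition: |2 - -1| = 3 > 1.
Result: Not balanced


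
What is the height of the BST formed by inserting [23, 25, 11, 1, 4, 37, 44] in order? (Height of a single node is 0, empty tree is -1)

Insertion order: [23, 25, 11, 1, 4, 37, 44]
Tree (level-order array): [23, 11, 25, 1, None, None, 37, None, 4, None, 44]
Compute height bottom-up (empty subtree = -1):
  height(4) = 1 + max(-1, -1) = 0
  height(1) = 1 + max(-1, 0) = 1
  height(11) = 1 + max(1, -1) = 2
  height(44) = 1 + max(-1, -1) = 0
  height(37) = 1 + max(-1, 0) = 1
  height(25) = 1 + max(-1, 1) = 2
  height(23) = 1 + max(2, 2) = 3
Height = 3


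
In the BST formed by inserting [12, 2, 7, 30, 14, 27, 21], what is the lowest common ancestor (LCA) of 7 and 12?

Tree insertion order: [12, 2, 7, 30, 14, 27, 21]
Tree (level-order array): [12, 2, 30, None, 7, 14, None, None, None, None, 27, 21]
In a BST, the LCA of p=7, q=12 is the first node v on the
root-to-leaf path with p <= v <= q (go left if both < v, right if both > v).
Walk from root:
  at 12: 7 <= 12 <= 12, this is the LCA
LCA = 12


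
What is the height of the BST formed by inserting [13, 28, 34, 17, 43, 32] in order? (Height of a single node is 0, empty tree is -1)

Insertion order: [13, 28, 34, 17, 43, 32]
Tree (level-order array): [13, None, 28, 17, 34, None, None, 32, 43]
Compute height bottom-up (empty subtree = -1):
  height(17) = 1 + max(-1, -1) = 0
  height(32) = 1 + max(-1, -1) = 0
  height(43) = 1 + max(-1, -1) = 0
  height(34) = 1 + max(0, 0) = 1
  height(28) = 1 + max(0, 1) = 2
  height(13) = 1 + max(-1, 2) = 3
Height = 3


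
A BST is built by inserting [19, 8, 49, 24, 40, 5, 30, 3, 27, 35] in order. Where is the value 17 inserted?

Starting tree (level order): [19, 8, 49, 5, None, 24, None, 3, None, None, 40, None, None, 30, None, 27, 35]
Insertion path: 19 -> 8
Result: insert 17 as right child of 8
Final tree (level order): [19, 8, 49, 5, 17, 24, None, 3, None, None, None, None, 40, None, None, 30, None, 27, 35]


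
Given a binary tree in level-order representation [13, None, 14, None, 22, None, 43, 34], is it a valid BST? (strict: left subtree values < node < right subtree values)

Level-order array: [13, None, 14, None, 22, None, 43, 34]
Validate using subtree bounds (lo, hi): at each node, require lo < value < hi,
then recurse left with hi=value and right with lo=value.
Preorder trace (stopping at first violation):
  at node 13 with bounds (-inf, +inf): OK
  at node 14 with bounds (13, +inf): OK
  at node 22 with bounds (14, +inf): OK
  at node 43 with bounds (22, +inf): OK
  at node 34 with bounds (22, 43): OK
No violation found at any node.
Result: Valid BST


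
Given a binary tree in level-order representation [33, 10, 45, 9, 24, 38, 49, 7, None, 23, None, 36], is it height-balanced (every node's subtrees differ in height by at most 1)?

Tree (level-order array): [33, 10, 45, 9, 24, 38, 49, 7, None, 23, None, 36]
Definition: a tree is height-balanced if, at every node, |h(left) - h(right)| <= 1 (empty subtree has height -1).
Bottom-up per-node check:
  node 7: h_left=-1, h_right=-1, diff=0 [OK], height=0
  node 9: h_left=0, h_right=-1, diff=1 [OK], height=1
  node 23: h_left=-1, h_right=-1, diff=0 [OK], height=0
  node 24: h_left=0, h_right=-1, diff=1 [OK], height=1
  node 10: h_left=1, h_right=1, diff=0 [OK], height=2
  node 36: h_left=-1, h_right=-1, diff=0 [OK], height=0
  node 38: h_left=0, h_right=-1, diff=1 [OK], height=1
  node 49: h_left=-1, h_right=-1, diff=0 [OK], height=0
  node 45: h_left=1, h_right=0, diff=1 [OK], height=2
  node 33: h_left=2, h_right=2, diff=0 [OK], height=3
All nodes satisfy the balance condition.
Result: Balanced


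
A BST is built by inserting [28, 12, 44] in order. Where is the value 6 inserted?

Starting tree (level order): [28, 12, 44]
Insertion path: 28 -> 12
Result: insert 6 as left child of 12
Final tree (level order): [28, 12, 44, 6]


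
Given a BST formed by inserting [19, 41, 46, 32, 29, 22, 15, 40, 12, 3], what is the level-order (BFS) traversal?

Tree insertion order: [19, 41, 46, 32, 29, 22, 15, 40, 12, 3]
Tree (level-order array): [19, 15, 41, 12, None, 32, 46, 3, None, 29, 40, None, None, None, None, 22]
BFS from the root, enqueuing left then right child of each popped node:
  queue [19] -> pop 19, enqueue [15, 41], visited so far: [19]
  queue [15, 41] -> pop 15, enqueue [12], visited so far: [19, 15]
  queue [41, 12] -> pop 41, enqueue [32, 46], visited so far: [19, 15, 41]
  queue [12, 32, 46] -> pop 12, enqueue [3], visited so far: [19, 15, 41, 12]
  queue [32, 46, 3] -> pop 32, enqueue [29, 40], visited so far: [19, 15, 41, 12, 32]
  queue [46, 3, 29, 40] -> pop 46, enqueue [none], visited so far: [19, 15, 41, 12, 32, 46]
  queue [3, 29, 40] -> pop 3, enqueue [none], visited so far: [19, 15, 41, 12, 32, 46, 3]
  queue [29, 40] -> pop 29, enqueue [22], visited so far: [19, 15, 41, 12, 32, 46, 3, 29]
  queue [40, 22] -> pop 40, enqueue [none], visited so far: [19, 15, 41, 12, 32, 46, 3, 29, 40]
  queue [22] -> pop 22, enqueue [none], visited so far: [19, 15, 41, 12, 32, 46, 3, 29, 40, 22]
Result: [19, 15, 41, 12, 32, 46, 3, 29, 40, 22]


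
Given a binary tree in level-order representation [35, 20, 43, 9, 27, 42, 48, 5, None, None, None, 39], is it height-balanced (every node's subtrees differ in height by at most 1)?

Tree (level-order array): [35, 20, 43, 9, 27, 42, 48, 5, None, None, None, 39]
Definition: a tree is height-balanced if, at every node, |h(left) - h(right)| <= 1 (empty subtree has height -1).
Bottom-up per-node check:
  node 5: h_left=-1, h_right=-1, diff=0 [OK], height=0
  node 9: h_left=0, h_right=-1, diff=1 [OK], height=1
  node 27: h_left=-1, h_right=-1, diff=0 [OK], height=0
  node 20: h_left=1, h_right=0, diff=1 [OK], height=2
  node 39: h_left=-1, h_right=-1, diff=0 [OK], height=0
  node 42: h_left=0, h_right=-1, diff=1 [OK], height=1
  node 48: h_left=-1, h_right=-1, diff=0 [OK], height=0
  node 43: h_left=1, h_right=0, diff=1 [OK], height=2
  node 35: h_left=2, h_right=2, diff=0 [OK], height=3
All nodes satisfy the balance condition.
Result: Balanced


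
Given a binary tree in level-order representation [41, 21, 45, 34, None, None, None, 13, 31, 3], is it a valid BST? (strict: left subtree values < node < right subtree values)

Level-order array: [41, 21, 45, 34, None, None, None, 13, 31, 3]
Validate using subtree bounds (lo, hi): at each node, require lo < value < hi,
then recurse left with hi=value and right with lo=value.
Preorder trace (stopping at first violation):
  at node 41 with bounds (-inf, +inf): OK
  at node 21 with bounds (-inf, 41): OK
  at node 34 with bounds (-inf, 21): VIOLATION
Node 34 violates its bound: not (-inf < 34 < 21).
Result: Not a valid BST


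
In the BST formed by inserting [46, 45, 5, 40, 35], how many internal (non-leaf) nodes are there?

Tree built from: [46, 45, 5, 40, 35]
Tree (level-order array): [46, 45, None, 5, None, None, 40, 35]
Rule: An internal node has at least one child.
Per-node child counts:
  node 46: 1 child(ren)
  node 45: 1 child(ren)
  node 5: 1 child(ren)
  node 40: 1 child(ren)
  node 35: 0 child(ren)
Matching nodes: [46, 45, 5, 40]
Count of internal (non-leaf) nodes: 4


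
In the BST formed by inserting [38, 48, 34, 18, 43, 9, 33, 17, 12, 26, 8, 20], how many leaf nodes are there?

Tree built from: [38, 48, 34, 18, 43, 9, 33, 17, 12, 26, 8, 20]
Tree (level-order array): [38, 34, 48, 18, None, 43, None, 9, 33, None, None, 8, 17, 26, None, None, None, 12, None, 20]
Rule: A leaf has 0 children.
Per-node child counts:
  node 38: 2 child(ren)
  node 34: 1 child(ren)
  node 18: 2 child(ren)
  node 9: 2 child(ren)
  node 8: 0 child(ren)
  node 17: 1 child(ren)
  node 12: 0 child(ren)
  node 33: 1 child(ren)
  node 26: 1 child(ren)
  node 20: 0 child(ren)
  node 48: 1 child(ren)
  node 43: 0 child(ren)
Matching nodes: [8, 12, 20, 43]
Count of leaf nodes: 4


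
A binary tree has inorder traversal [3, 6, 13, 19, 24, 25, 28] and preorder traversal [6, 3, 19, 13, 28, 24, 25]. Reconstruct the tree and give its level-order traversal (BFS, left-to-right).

Inorder:  [3, 6, 13, 19, 24, 25, 28]
Preorder: [6, 3, 19, 13, 28, 24, 25]
Algorithm: preorder visits root first, so consume preorder in order;
for each root, split the current inorder slice at that value into
left-subtree inorder and right-subtree inorder, then recurse.
Recursive splits:
  root=6; inorder splits into left=[3], right=[13, 19, 24, 25, 28]
  root=3; inorder splits into left=[], right=[]
  root=19; inorder splits into left=[13], right=[24, 25, 28]
  root=13; inorder splits into left=[], right=[]
  root=28; inorder splits into left=[24, 25], right=[]
  root=24; inorder splits into left=[], right=[25]
  root=25; inorder splits into left=[], right=[]
Reconstructed level-order: [6, 3, 19, 13, 28, 24, 25]


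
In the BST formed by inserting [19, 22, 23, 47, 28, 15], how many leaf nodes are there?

Tree built from: [19, 22, 23, 47, 28, 15]
Tree (level-order array): [19, 15, 22, None, None, None, 23, None, 47, 28]
Rule: A leaf has 0 children.
Per-node child counts:
  node 19: 2 child(ren)
  node 15: 0 child(ren)
  node 22: 1 child(ren)
  node 23: 1 child(ren)
  node 47: 1 child(ren)
  node 28: 0 child(ren)
Matching nodes: [15, 28]
Count of leaf nodes: 2


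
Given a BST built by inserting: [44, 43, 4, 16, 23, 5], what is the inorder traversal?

Tree insertion order: [44, 43, 4, 16, 23, 5]
Tree (level-order array): [44, 43, None, 4, None, None, 16, 5, 23]
Inorder traversal: [4, 5, 16, 23, 43, 44]


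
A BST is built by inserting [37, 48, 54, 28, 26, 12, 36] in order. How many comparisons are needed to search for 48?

Search path for 48: 37 -> 48
Found: True
Comparisons: 2


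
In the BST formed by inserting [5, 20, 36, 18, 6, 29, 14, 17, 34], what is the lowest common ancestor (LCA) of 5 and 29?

Tree insertion order: [5, 20, 36, 18, 6, 29, 14, 17, 34]
Tree (level-order array): [5, None, 20, 18, 36, 6, None, 29, None, None, 14, None, 34, None, 17]
In a BST, the LCA of p=5, q=29 is the first node v on the
root-to-leaf path with p <= v <= q (go left if both < v, right if both > v).
Walk from root:
  at 5: 5 <= 5 <= 29, this is the LCA
LCA = 5


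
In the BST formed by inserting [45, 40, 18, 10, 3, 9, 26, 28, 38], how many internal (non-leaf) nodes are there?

Tree built from: [45, 40, 18, 10, 3, 9, 26, 28, 38]
Tree (level-order array): [45, 40, None, 18, None, 10, 26, 3, None, None, 28, None, 9, None, 38]
Rule: An internal node has at least one child.
Per-node child counts:
  node 45: 1 child(ren)
  node 40: 1 child(ren)
  node 18: 2 child(ren)
  node 10: 1 child(ren)
  node 3: 1 child(ren)
  node 9: 0 child(ren)
  node 26: 1 child(ren)
  node 28: 1 child(ren)
  node 38: 0 child(ren)
Matching nodes: [45, 40, 18, 10, 3, 26, 28]
Count of internal (non-leaf) nodes: 7


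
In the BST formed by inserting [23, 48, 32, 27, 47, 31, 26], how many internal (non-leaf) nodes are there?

Tree built from: [23, 48, 32, 27, 47, 31, 26]
Tree (level-order array): [23, None, 48, 32, None, 27, 47, 26, 31]
Rule: An internal node has at least one child.
Per-node child counts:
  node 23: 1 child(ren)
  node 48: 1 child(ren)
  node 32: 2 child(ren)
  node 27: 2 child(ren)
  node 26: 0 child(ren)
  node 31: 0 child(ren)
  node 47: 0 child(ren)
Matching nodes: [23, 48, 32, 27]
Count of internal (non-leaf) nodes: 4


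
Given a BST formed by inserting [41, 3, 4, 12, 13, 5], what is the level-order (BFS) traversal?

Tree insertion order: [41, 3, 4, 12, 13, 5]
Tree (level-order array): [41, 3, None, None, 4, None, 12, 5, 13]
BFS from the root, enqueuing left then right child of each popped node:
  queue [41] -> pop 41, enqueue [3], visited so far: [41]
  queue [3] -> pop 3, enqueue [4], visited so far: [41, 3]
  queue [4] -> pop 4, enqueue [12], visited so far: [41, 3, 4]
  queue [12] -> pop 12, enqueue [5, 13], visited so far: [41, 3, 4, 12]
  queue [5, 13] -> pop 5, enqueue [none], visited so far: [41, 3, 4, 12, 5]
  queue [13] -> pop 13, enqueue [none], visited so far: [41, 3, 4, 12, 5, 13]
Result: [41, 3, 4, 12, 5, 13]


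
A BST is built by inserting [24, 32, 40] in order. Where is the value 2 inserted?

Starting tree (level order): [24, None, 32, None, 40]
Insertion path: 24
Result: insert 2 as left child of 24
Final tree (level order): [24, 2, 32, None, None, None, 40]


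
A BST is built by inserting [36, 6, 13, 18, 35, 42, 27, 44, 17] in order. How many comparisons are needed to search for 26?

Search path for 26: 36 -> 6 -> 13 -> 18 -> 35 -> 27
Found: False
Comparisons: 6


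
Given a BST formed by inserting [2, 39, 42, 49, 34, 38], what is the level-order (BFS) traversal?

Tree insertion order: [2, 39, 42, 49, 34, 38]
Tree (level-order array): [2, None, 39, 34, 42, None, 38, None, 49]
BFS from the root, enqueuing left then right child of each popped node:
  queue [2] -> pop 2, enqueue [39], visited so far: [2]
  queue [39] -> pop 39, enqueue [34, 42], visited so far: [2, 39]
  queue [34, 42] -> pop 34, enqueue [38], visited so far: [2, 39, 34]
  queue [42, 38] -> pop 42, enqueue [49], visited so far: [2, 39, 34, 42]
  queue [38, 49] -> pop 38, enqueue [none], visited so far: [2, 39, 34, 42, 38]
  queue [49] -> pop 49, enqueue [none], visited so far: [2, 39, 34, 42, 38, 49]
Result: [2, 39, 34, 42, 38, 49]


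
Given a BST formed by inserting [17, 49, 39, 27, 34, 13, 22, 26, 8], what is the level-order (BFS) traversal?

Tree insertion order: [17, 49, 39, 27, 34, 13, 22, 26, 8]
Tree (level-order array): [17, 13, 49, 8, None, 39, None, None, None, 27, None, 22, 34, None, 26]
BFS from the root, enqueuing left then right child of each popped node:
  queue [17] -> pop 17, enqueue [13, 49], visited so far: [17]
  queue [13, 49] -> pop 13, enqueue [8], visited so far: [17, 13]
  queue [49, 8] -> pop 49, enqueue [39], visited so far: [17, 13, 49]
  queue [8, 39] -> pop 8, enqueue [none], visited so far: [17, 13, 49, 8]
  queue [39] -> pop 39, enqueue [27], visited so far: [17, 13, 49, 8, 39]
  queue [27] -> pop 27, enqueue [22, 34], visited so far: [17, 13, 49, 8, 39, 27]
  queue [22, 34] -> pop 22, enqueue [26], visited so far: [17, 13, 49, 8, 39, 27, 22]
  queue [34, 26] -> pop 34, enqueue [none], visited so far: [17, 13, 49, 8, 39, 27, 22, 34]
  queue [26] -> pop 26, enqueue [none], visited so far: [17, 13, 49, 8, 39, 27, 22, 34, 26]
Result: [17, 13, 49, 8, 39, 27, 22, 34, 26]


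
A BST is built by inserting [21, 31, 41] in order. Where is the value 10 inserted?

Starting tree (level order): [21, None, 31, None, 41]
Insertion path: 21
Result: insert 10 as left child of 21
Final tree (level order): [21, 10, 31, None, None, None, 41]


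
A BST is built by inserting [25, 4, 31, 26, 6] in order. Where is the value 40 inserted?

Starting tree (level order): [25, 4, 31, None, 6, 26]
Insertion path: 25 -> 31
Result: insert 40 as right child of 31
Final tree (level order): [25, 4, 31, None, 6, 26, 40]


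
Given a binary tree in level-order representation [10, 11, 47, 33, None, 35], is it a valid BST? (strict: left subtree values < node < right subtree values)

Level-order array: [10, 11, 47, 33, None, 35]
Validate using subtree bounds (lo, hi): at each node, require lo < value < hi,
then recurse left with hi=value and right with lo=value.
Preorder trace (stopping at first violation):
  at node 10 with bounds (-inf, +inf): OK
  at node 11 with bounds (-inf, 10): VIOLATION
Node 11 violates its bound: not (-inf < 11 < 10).
Result: Not a valid BST


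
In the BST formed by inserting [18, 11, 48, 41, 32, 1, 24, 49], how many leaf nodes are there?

Tree built from: [18, 11, 48, 41, 32, 1, 24, 49]
Tree (level-order array): [18, 11, 48, 1, None, 41, 49, None, None, 32, None, None, None, 24]
Rule: A leaf has 0 children.
Per-node child counts:
  node 18: 2 child(ren)
  node 11: 1 child(ren)
  node 1: 0 child(ren)
  node 48: 2 child(ren)
  node 41: 1 child(ren)
  node 32: 1 child(ren)
  node 24: 0 child(ren)
  node 49: 0 child(ren)
Matching nodes: [1, 24, 49]
Count of leaf nodes: 3


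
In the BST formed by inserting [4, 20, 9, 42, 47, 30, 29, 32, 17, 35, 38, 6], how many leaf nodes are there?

Tree built from: [4, 20, 9, 42, 47, 30, 29, 32, 17, 35, 38, 6]
Tree (level-order array): [4, None, 20, 9, 42, 6, 17, 30, 47, None, None, None, None, 29, 32, None, None, None, None, None, 35, None, 38]
Rule: A leaf has 0 children.
Per-node child counts:
  node 4: 1 child(ren)
  node 20: 2 child(ren)
  node 9: 2 child(ren)
  node 6: 0 child(ren)
  node 17: 0 child(ren)
  node 42: 2 child(ren)
  node 30: 2 child(ren)
  node 29: 0 child(ren)
  node 32: 1 child(ren)
  node 35: 1 child(ren)
  node 38: 0 child(ren)
  node 47: 0 child(ren)
Matching nodes: [6, 17, 29, 38, 47]
Count of leaf nodes: 5


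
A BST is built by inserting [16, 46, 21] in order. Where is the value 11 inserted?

Starting tree (level order): [16, None, 46, 21]
Insertion path: 16
Result: insert 11 as left child of 16
Final tree (level order): [16, 11, 46, None, None, 21]


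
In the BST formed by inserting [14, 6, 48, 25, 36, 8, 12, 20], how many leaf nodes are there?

Tree built from: [14, 6, 48, 25, 36, 8, 12, 20]
Tree (level-order array): [14, 6, 48, None, 8, 25, None, None, 12, 20, 36]
Rule: A leaf has 0 children.
Per-node child counts:
  node 14: 2 child(ren)
  node 6: 1 child(ren)
  node 8: 1 child(ren)
  node 12: 0 child(ren)
  node 48: 1 child(ren)
  node 25: 2 child(ren)
  node 20: 0 child(ren)
  node 36: 0 child(ren)
Matching nodes: [12, 20, 36]
Count of leaf nodes: 3


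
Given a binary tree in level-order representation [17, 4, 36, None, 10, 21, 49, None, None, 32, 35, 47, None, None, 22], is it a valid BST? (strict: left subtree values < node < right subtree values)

Level-order array: [17, 4, 36, None, 10, 21, 49, None, None, 32, 35, 47, None, None, 22]
Validate using subtree bounds (lo, hi): at each node, require lo < value < hi,
then recurse left with hi=value and right with lo=value.
Preorder trace (stopping at first violation):
  at node 17 with bounds (-inf, +inf): OK
  at node 4 with bounds (-inf, 17): OK
  at node 10 with bounds (4, 17): OK
  at node 36 with bounds (17, +inf): OK
  at node 21 with bounds (17, 36): OK
  at node 32 with bounds (17, 21): VIOLATION
Node 32 violates its bound: not (17 < 32 < 21).
Result: Not a valid BST


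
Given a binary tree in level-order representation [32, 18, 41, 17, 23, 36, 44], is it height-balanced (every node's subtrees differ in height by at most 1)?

Tree (level-order array): [32, 18, 41, 17, 23, 36, 44]
Definition: a tree is height-balanced if, at every node, |h(left) - h(right)| <= 1 (empty subtree has height -1).
Bottom-up per-node check:
  node 17: h_left=-1, h_right=-1, diff=0 [OK], height=0
  node 23: h_left=-1, h_right=-1, diff=0 [OK], height=0
  node 18: h_left=0, h_right=0, diff=0 [OK], height=1
  node 36: h_left=-1, h_right=-1, diff=0 [OK], height=0
  node 44: h_left=-1, h_right=-1, diff=0 [OK], height=0
  node 41: h_left=0, h_right=0, diff=0 [OK], height=1
  node 32: h_left=1, h_right=1, diff=0 [OK], height=2
All nodes satisfy the balance condition.
Result: Balanced


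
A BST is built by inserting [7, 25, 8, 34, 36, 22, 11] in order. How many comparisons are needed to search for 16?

Search path for 16: 7 -> 25 -> 8 -> 22 -> 11
Found: False
Comparisons: 5


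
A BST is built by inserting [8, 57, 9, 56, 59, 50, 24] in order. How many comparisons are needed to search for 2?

Search path for 2: 8
Found: False
Comparisons: 1


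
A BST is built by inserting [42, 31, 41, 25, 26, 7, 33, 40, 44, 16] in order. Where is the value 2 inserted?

Starting tree (level order): [42, 31, 44, 25, 41, None, None, 7, 26, 33, None, None, 16, None, None, None, 40]
Insertion path: 42 -> 31 -> 25 -> 7
Result: insert 2 as left child of 7
Final tree (level order): [42, 31, 44, 25, 41, None, None, 7, 26, 33, None, 2, 16, None, None, None, 40]


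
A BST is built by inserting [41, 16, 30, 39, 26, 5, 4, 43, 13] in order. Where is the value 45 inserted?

Starting tree (level order): [41, 16, 43, 5, 30, None, None, 4, 13, 26, 39]
Insertion path: 41 -> 43
Result: insert 45 as right child of 43
Final tree (level order): [41, 16, 43, 5, 30, None, 45, 4, 13, 26, 39]


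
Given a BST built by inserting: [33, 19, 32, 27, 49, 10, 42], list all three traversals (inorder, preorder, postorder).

Tree insertion order: [33, 19, 32, 27, 49, 10, 42]
Tree (level-order array): [33, 19, 49, 10, 32, 42, None, None, None, 27]
Inorder (L, root, R): [10, 19, 27, 32, 33, 42, 49]
Preorder (root, L, R): [33, 19, 10, 32, 27, 49, 42]
Postorder (L, R, root): [10, 27, 32, 19, 42, 49, 33]


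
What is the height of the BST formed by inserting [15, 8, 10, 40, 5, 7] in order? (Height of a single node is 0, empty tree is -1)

Insertion order: [15, 8, 10, 40, 5, 7]
Tree (level-order array): [15, 8, 40, 5, 10, None, None, None, 7]
Compute height bottom-up (empty subtree = -1):
  height(7) = 1 + max(-1, -1) = 0
  height(5) = 1 + max(-1, 0) = 1
  height(10) = 1 + max(-1, -1) = 0
  height(8) = 1 + max(1, 0) = 2
  height(40) = 1 + max(-1, -1) = 0
  height(15) = 1 + max(2, 0) = 3
Height = 3


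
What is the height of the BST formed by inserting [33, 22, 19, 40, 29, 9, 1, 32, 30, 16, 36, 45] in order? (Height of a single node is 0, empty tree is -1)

Insertion order: [33, 22, 19, 40, 29, 9, 1, 32, 30, 16, 36, 45]
Tree (level-order array): [33, 22, 40, 19, 29, 36, 45, 9, None, None, 32, None, None, None, None, 1, 16, 30]
Compute height bottom-up (empty subtree = -1):
  height(1) = 1 + max(-1, -1) = 0
  height(16) = 1 + max(-1, -1) = 0
  height(9) = 1 + max(0, 0) = 1
  height(19) = 1 + max(1, -1) = 2
  height(30) = 1 + max(-1, -1) = 0
  height(32) = 1 + max(0, -1) = 1
  height(29) = 1 + max(-1, 1) = 2
  height(22) = 1 + max(2, 2) = 3
  height(36) = 1 + max(-1, -1) = 0
  height(45) = 1 + max(-1, -1) = 0
  height(40) = 1 + max(0, 0) = 1
  height(33) = 1 + max(3, 1) = 4
Height = 4


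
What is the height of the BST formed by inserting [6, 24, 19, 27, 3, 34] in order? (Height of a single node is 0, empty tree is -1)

Insertion order: [6, 24, 19, 27, 3, 34]
Tree (level-order array): [6, 3, 24, None, None, 19, 27, None, None, None, 34]
Compute height bottom-up (empty subtree = -1):
  height(3) = 1 + max(-1, -1) = 0
  height(19) = 1 + max(-1, -1) = 0
  height(34) = 1 + max(-1, -1) = 0
  height(27) = 1 + max(-1, 0) = 1
  height(24) = 1 + max(0, 1) = 2
  height(6) = 1 + max(0, 2) = 3
Height = 3


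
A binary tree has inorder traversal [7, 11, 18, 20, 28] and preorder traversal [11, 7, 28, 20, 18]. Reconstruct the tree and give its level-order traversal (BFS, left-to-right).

Inorder:  [7, 11, 18, 20, 28]
Preorder: [11, 7, 28, 20, 18]
Algorithm: preorder visits root first, so consume preorder in order;
for each root, split the current inorder slice at that value into
left-subtree inorder and right-subtree inorder, then recurse.
Recursive splits:
  root=11; inorder splits into left=[7], right=[18, 20, 28]
  root=7; inorder splits into left=[], right=[]
  root=28; inorder splits into left=[18, 20], right=[]
  root=20; inorder splits into left=[18], right=[]
  root=18; inorder splits into left=[], right=[]
Reconstructed level-order: [11, 7, 28, 20, 18]


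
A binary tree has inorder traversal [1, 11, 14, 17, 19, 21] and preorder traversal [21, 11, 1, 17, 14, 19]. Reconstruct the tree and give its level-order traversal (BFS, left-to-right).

Inorder:  [1, 11, 14, 17, 19, 21]
Preorder: [21, 11, 1, 17, 14, 19]
Algorithm: preorder visits root first, so consume preorder in order;
for each root, split the current inorder slice at that value into
left-subtree inorder and right-subtree inorder, then recurse.
Recursive splits:
  root=21; inorder splits into left=[1, 11, 14, 17, 19], right=[]
  root=11; inorder splits into left=[1], right=[14, 17, 19]
  root=1; inorder splits into left=[], right=[]
  root=17; inorder splits into left=[14], right=[19]
  root=14; inorder splits into left=[], right=[]
  root=19; inorder splits into left=[], right=[]
Reconstructed level-order: [21, 11, 1, 17, 14, 19]


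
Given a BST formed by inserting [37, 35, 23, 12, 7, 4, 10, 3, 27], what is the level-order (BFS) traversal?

Tree insertion order: [37, 35, 23, 12, 7, 4, 10, 3, 27]
Tree (level-order array): [37, 35, None, 23, None, 12, 27, 7, None, None, None, 4, 10, 3]
BFS from the root, enqueuing left then right child of each popped node:
  queue [37] -> pop 37, enqueue [35], visited so far: [37]
  queue [35] -> pop 35, enqueue [23], visited so far: [37, 35]
  queue [23] -> pop 23, enqueue [12, 27], visited so far: [37, 35, 23]
  queue [12, 27] -> pop 12, enqueue [7], visited so far: [37, 35, 23, 12]
  queue [27, 7] -> pop 27, enqueue [none], visited so far: [37, 35, 23, 12, 27]
  queue [7] -> pop 7, enqueue [4, 10], visited so far: [37, 35, 23, 12, 27, 7]
  queue [4, 10] -> pop 4, enqueue [3], visited so far: [37, 35, 23, 12, 27, 7, 4]
  queue [10, 3] -> pop 10, enqueue [none], visited so far: [37, 35, 23, 12, 27, 7, 4, 10]
  queue [3] -> pop 3, enqueue [none], visited so far: [37, 35, 23, 12, 27, 7, 4, 10, 3]
Result: [37, 35, 23, 12, 27, 7, 4, 10, 3]


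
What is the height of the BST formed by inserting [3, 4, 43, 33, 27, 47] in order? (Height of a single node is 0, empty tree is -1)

Insertion order: [3, 4, 43, 33, 27, 47]
Tree (level-order array): [3, None, 4, None, 43, 33, 47, 27]
Compute height bottom-up (empty subtree = -1):
  height(27) = 1 + max(-1, -1) = 0
  height(33) = 1 + max(0, -1) = 1
  height(47) = 1 + max(-1, -1) = 0
  height(43) = 1 + max(1, 0) = 2
  height(4) = 1 + max(-1, 2) = 3
  height(3) = 1 + max(-1, 3) = 4
Height = 4


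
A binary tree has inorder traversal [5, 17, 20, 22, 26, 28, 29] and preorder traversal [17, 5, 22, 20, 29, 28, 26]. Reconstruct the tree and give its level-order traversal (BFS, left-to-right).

Inorder:  [5, 17, 20, 22, 26, 28, 29]
Preorder: [17, 5, 22, 20, 29, 28, 26]
Algorithm: preorder visits root first, so consume preorder in order;
for each root, split the current inorder slice at that value into
left-subtree inorder and right-subtree inorder, then recurse.
Recursive splits:
  root=17; inorder splits into left=[5], right=[20, 22, 26, 28, 29]
  root=5; inorder splits into left=[], right=[]
  root=22; inorder splits into left=[20], right=[26, 28, 29]
  root=20; inorder splits into left=[], right=[]
  root=29; inorder splits into left=[26, 28], right=[]
  root=28; inorder splits into left=[26], right=[]
  root=26; inorder splits into left=[], right=[]
Reconstructed level-order: [17, 5, 22, 20, 29, 28, 26]


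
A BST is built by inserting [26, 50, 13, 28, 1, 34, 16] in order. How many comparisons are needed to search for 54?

Search path for 54: 26 -> 50
Found: False
Comparisons: 2


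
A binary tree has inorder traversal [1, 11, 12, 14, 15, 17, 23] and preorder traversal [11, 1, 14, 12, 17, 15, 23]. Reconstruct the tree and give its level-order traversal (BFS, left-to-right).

Inorder:  [1, 11, 12, 14, 15, 17, 23]
Preorder: [11, 1, 14, 12, 17, 15, 23]
Algorithm: preorder visits root first, so consume preorder in order;
for each root, split the current inorder slice at that value into
left-subtree inorder and right-subtree inorder, then recurse.
Recursive splits:
  root=11; inorder splits into left=[1], right=[12, 14, 15, 17, 23]
  root=1; inorder splits into left=[], right=[]
  root=14; inorder splits into left=[12], right=[15, 17, 23]
  root=12; inorder splits into left=[], right=[]
  root=17; inorder splits into left=[15], right=[23]
  root=15; inorder splits into left=[], right=[]
  root=23; inorder splits into left=[], right=[]
Reconstructed level-order: [11, 1, 14, 12, 17, 15, 23]


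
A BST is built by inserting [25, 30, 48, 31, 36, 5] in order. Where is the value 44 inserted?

Starting tree (level order): [25, 5, 30, None, None, None, 48, 31, None, None, 36]
Insertion path: 25 -> 30 -> 48 -> 31 -> 36
Result: insert 44 as right child of 36
Final tree (level order): [25, 5, 30, None, None, None, 48, 31, None, None, 36, None, 44]


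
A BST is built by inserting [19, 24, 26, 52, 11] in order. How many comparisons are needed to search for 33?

Search path for 33: 19 -> 24 -> 26 -> 52
Found: False
Comparisons: 4


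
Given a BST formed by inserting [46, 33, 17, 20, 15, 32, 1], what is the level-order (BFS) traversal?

Tree insertion order: [46, 33, 17, 20, 15, 32, 1]
Tree (level-order array): [46, 33, None, 17, None, 15, 20, 1, None, None, 32]
BFS from the root, enqueuing left then right child of each popped node:
  queue [46] -> pop 46, enqueue [33], visited so far: [46]
  queue [33] -> pop 33, enqueue [17], visited so far: [46, 33]
  queue [17] -> pop 17, enqueue [15, 20], visited so far: [46, 33, 17]
  queue [15, 20] -> pop 15, enqueue [1], visited so far: [46, 33, 17, 15]
  queue [20, 1] -> pop 20, enqueue [32], visited so far: [46, 33, 17, 15, 20]
  queue [1, 32] -> pop 1, enqueue [none], visited so far: [46, 33, 17, 15, 20, 1]
  queue [32] -> pop 32, enqueue [none], visited so far: [46, 33, 17, 15, 20, 1, 32]
Result: [46, 33, 17, 15, 20, 1, 32]


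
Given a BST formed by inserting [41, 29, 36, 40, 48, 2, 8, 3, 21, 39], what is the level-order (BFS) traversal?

Tree insertion order: [41, 29, 36, 40, 48, 2, 8, 3, 21, 39]
Tree (level-order array): [41, 29, 48, 2, 36, None, None, None, 8, None, 40, 3, 21, 39]
BFS from the root, enqueuing left then right child of each popped node:
  queue [41] -> pop 41, enqueue [29, 48], visited so far: [41]
  queue [29, 48] -> pop 29, enqueue [2, 36], visited so far: [41, 29]
  queue [48, 2, 36] -> pop 48, enqueue [none], visited so far: [41, 29, 48]
  queue [2, 36] -> pop 2, enqueue [8], visited so far: [41, 29, 48, 2]
  queue [36, 8] -> pop 36, enqueue [40], visited so far: [41, 29, 48, 2, 36]
  queue [8, 40] -> pop 8, enqueue [3, 21], visited so far: [41, 29, 48, 2, 36, 8]
  queue [40, 3, 21] -> pop 40, enqueue [39], visited so far: [41, 29, 48, 2, 36, 8, 40]
  queue [3, 21, 39] -> pop 3, enqueue [none], visited so far: [41, 29, 48, 2, 36, 8, 40, 3]
  queue [21, 39] -> pop 21, enqueue [none], visited so far: [41, 29, 48, 2, 36, 8, 40, 3, 21]
  queue [39] -> pop 39, enqueue [none], visited so far: [41, 29, 48, 2, 36, 8, 40, 3, 21, 39]
Result: [41, 29, 48, 2, 36, 8, 40, 3, 21, 39]
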